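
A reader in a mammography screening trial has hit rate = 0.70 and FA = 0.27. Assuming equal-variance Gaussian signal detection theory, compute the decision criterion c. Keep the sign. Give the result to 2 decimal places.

Φ⁻¹(H) = Φ⁻¹(0.70) = 0.524
Φ⁻¹(FA) = Φ⁻¹(0.27) = -0.613
c = −½·[z(H) + z(FA)] = −0.5 × (0.524 + (-0.613)) = 0.0445
c > 0: the reader has a conservative response bias.

c = 0.04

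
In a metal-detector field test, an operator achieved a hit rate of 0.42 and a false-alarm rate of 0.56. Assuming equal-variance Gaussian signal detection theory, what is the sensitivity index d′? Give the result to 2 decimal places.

Φ⁻¹(H) = Φ⁻¹(0.42) = -0.2019
Φ⁻¹(FA) = Φ⁻¹(0.56) = 0.1510
d' = z(H) − z(FA) = -0.2019 − 0.1510 = -0.3529

d′ = -0.35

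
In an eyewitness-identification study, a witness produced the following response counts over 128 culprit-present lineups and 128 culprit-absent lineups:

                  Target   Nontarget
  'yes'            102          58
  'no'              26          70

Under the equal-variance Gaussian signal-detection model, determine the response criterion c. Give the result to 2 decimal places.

c = -0.36

H = 102/128 = 0.7969
FA = 58/128 = 0.4531
z(0.7969) = 0.8306, z(0.4531) = -0.1178
c = −½·[z(H) + z(FA)] = −0.5 × (0.8306 + (-0.1178)) = -0.3564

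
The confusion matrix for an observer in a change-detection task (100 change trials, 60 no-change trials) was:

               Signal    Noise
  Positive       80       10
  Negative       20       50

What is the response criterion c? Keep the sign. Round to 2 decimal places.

c = 0.06

H = 80/100 = 0.8000
FA = 10/60 = 0.1667
z(0.8000) = 0.8416, z(0.1667) = -0.9673
c = −½·[z(H) + z(FA)] = −0.5 × (0.8416 + (-0.9673)) = 0.06285
c > 0: the observer has a conservative response bias.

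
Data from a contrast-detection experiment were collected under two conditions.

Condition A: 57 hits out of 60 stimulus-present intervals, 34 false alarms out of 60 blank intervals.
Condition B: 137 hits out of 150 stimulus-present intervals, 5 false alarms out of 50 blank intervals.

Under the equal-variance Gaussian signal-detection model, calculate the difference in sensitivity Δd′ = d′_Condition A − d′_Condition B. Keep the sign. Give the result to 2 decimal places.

Condition A: z(0.9500) = 1.645, z(0.5667) = 0.168, d' = 1.477
Condition B: z(0.9133) = 1.361, z(0.1000) = -1.282, d' = 2.643
Δd' = d'_Condition A − d'_Condition B = 1.477 − 2.643 = -1.166
Condition B has the higher sensitivity.

Δd′ = -1.17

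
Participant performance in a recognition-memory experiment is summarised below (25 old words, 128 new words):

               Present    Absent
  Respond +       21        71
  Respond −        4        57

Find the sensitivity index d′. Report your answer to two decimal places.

H = 21/25 = 0.8400
FA = 71/128 = 0.5547
z(0.8400) = 0.9945, z(0.5547) = 0.1375
d' = z(H) − z(FA) = 0.9945 − 0.1375 = 0.8570

d′ = 0.86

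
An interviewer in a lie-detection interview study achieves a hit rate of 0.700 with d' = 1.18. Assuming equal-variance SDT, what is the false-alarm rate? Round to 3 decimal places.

false-alarm rate = 0.256

z(hit rate) = z(0.700) = 0.5244
z(FA) = z(H) − d' = 0.5244 − 1.18 = -0.6556
false-alarm rate = Φ(-0.6556) = 0.2560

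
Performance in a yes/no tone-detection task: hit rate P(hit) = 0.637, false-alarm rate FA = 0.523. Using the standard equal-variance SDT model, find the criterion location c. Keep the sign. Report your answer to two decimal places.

c = -0.20

Φ⁻¹(H) = Φ⁻¹(0.637) = 0.350
Φ⁻¹(FA) = Φ⁻¹(0.523) = 0.058
c = −½·[z(H) + z(FA)] = −0.5 × (0.350 + 0.058) = -0.204
c < 0: the listener has a liberal response bias.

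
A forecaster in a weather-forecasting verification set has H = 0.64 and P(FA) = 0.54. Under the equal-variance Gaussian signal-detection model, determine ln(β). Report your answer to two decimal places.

ln β = -0.06

z(0.64) = 0.358, z(0.54) = 0.100
ln β = −½·[z(H)² − z(FA)²] = −0.5 × (0.128 − 0.010) = -0.059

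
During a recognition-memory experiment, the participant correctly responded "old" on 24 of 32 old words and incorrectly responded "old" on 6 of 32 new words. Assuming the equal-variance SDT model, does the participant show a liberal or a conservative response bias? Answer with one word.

conservative

z(H) = 0.674, z(FA) = -0.887
c = −½·(z(H) + z(FA)) = 0.1065
c > 0 → conservative criterion (biased toward responding “no”).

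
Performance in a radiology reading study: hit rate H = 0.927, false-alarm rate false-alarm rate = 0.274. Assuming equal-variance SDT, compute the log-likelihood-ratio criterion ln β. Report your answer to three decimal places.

z(H) = z(0.927) = 1.4538
z(FA) = z(0.274) = -0.6008
ln β = −½·[z(H)² − z(FA)²] = −0.5 × (2.1135 − 0.3610) = -0.87625

ln β = -0.876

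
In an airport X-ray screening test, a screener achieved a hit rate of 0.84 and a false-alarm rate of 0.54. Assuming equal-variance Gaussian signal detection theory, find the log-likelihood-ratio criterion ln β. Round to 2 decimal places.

ln β = -0.49

z(H) = z(0.84) = 0.994
z(FA) = z(0.54) = 0.100
ln β = −½·[z(H)² − z(FA)²] = −0.5 × (0.988 − 0.010) = -0.489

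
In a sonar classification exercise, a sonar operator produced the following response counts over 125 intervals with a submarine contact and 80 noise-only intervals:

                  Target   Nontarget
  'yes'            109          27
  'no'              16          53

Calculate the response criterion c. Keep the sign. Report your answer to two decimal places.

c = -0.36

H = 109/125 = 0.8720
FA = 27/80 = 0.3375
z(H) = z(0.8720) = 1.1359
z(FA) = z(0.3375) = -0.4193
c = −½·[z(H) + z(FA)] = −0.5 × (1.1359 + (-0.4193)) = -0.3583
c < 0: the sonar operator has a liberal response bias.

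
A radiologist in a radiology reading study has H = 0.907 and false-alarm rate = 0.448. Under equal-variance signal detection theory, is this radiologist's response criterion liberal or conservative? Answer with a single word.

z(H) = 1.323, z(FA) = -0.131
c = −½·(z(H) + z(FA)) = -0.596
c < 0 → liberal criterion (biased toward responding “yes”).

liberal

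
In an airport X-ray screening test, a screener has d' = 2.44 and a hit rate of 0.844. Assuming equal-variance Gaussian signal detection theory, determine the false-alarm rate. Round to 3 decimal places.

false-alarm rate = 0.077

z(hit rate) = z(0.844) = 1.0110
z(FA) = z(H) − d' = 1.0110 − 2.44 = -1.4290
false-alarm rate = Φ(-1.4290) = 0.0765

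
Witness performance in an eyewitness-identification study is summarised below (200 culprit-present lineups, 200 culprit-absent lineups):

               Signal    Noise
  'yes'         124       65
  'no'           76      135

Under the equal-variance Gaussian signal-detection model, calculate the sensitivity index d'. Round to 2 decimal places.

d' = 0.76

H = 124/200 = 0.6200
FA = 65/200 = 0.3250
z(H) = 0.305
z(FA) = -0.454
d' = z(H) − z(FA) = 0.305 − (-0.454) = 0.759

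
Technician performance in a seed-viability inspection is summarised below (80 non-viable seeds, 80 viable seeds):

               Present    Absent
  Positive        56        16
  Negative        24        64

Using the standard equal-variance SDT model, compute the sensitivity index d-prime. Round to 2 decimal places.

d-prime = 1.37

H = 56/80 = 0.7000
FA = 16/80 = 0.2000
z(H) = z(0.7000) = 0.524
z(FA) = z(0.2000) = -0.842
d' = z(H) − z(FA) = 0.524 − (-0.842) = 1.366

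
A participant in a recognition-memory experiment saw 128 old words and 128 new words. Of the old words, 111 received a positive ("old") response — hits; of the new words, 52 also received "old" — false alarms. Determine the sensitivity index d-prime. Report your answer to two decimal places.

d-prime = 1.35

H = 111/128 = 0.8672
FA = 52/128 = 0.4062
Φ⁻¹(H) = 1.1133
Φ⁻¹(FA) = -0.2373
d' = z(H) − z(FA) = 1.1133 − (-0.2373) = 1.3506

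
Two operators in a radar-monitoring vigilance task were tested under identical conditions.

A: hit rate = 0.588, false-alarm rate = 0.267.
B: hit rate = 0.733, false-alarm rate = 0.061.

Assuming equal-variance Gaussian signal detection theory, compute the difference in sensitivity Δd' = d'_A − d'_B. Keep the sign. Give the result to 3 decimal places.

A: z(0.588) = 0.2224, z(0.267) = -0.6219, d' = 0.8443
B: z(0.733) = 0.6219, z(0.061) = -1.5464, d' = 2.1683
Δd' = d'_A − d'_B = 0.8443 − 2.1683 = -1.3240
B has the higher sensitivity.

Δd' = -1.324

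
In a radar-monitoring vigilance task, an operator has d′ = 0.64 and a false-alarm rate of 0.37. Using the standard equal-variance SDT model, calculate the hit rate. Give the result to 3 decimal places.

hit rate = 0.621

z(false-alarm rate) = z(0.37) = -0.3319
z(H) = z(FA) + d' = -0.3319 + 0.64 = 0.3081
hit rate = Φ(0.3081) = 0.6210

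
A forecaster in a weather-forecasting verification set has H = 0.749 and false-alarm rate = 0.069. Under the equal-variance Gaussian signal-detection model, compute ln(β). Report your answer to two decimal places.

ln β = 0.87

Φ⁻¹(H) = Φ⁻¹(0.749) = 0.671
Φ⁻¹(FA) = Φ⁻¹(0.069) = -1.483
ln β = −½·[z(H)² − z(FA)²] = −0.5 × (0.450 − 2.199) = 0.8745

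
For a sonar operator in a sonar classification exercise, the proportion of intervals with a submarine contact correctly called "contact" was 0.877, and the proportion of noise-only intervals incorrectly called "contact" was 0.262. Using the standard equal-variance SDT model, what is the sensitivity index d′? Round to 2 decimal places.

d′ = 1.80

Φ⁻¹(0.877) = 1.160, Φ⁻¹(0.262) = -0.637
d' = z(H) − z(FA) = 1.160 − (-0.637) = 1.797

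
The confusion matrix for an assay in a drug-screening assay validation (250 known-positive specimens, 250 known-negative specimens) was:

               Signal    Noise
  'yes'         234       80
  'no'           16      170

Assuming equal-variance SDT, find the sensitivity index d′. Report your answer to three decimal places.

H = 234/250 = 0.9360
FA = 80/250 = 0.3200
z(0.9360) = 1.5220, z(0.3200) = -0.4677
d' = z(H) − z(FA) = 1.5220 − (-0.4677) = 1.9897

d′ = 1.990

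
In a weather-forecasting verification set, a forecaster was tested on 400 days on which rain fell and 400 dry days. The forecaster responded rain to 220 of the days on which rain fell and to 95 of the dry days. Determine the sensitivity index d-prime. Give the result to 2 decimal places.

d-prime = 0.84

H = 220/400 = 0.5500
FA = 95/400 = 0.2375
z(H) = z(0.5500) = 0.126
z(FA) = z(0.2375) = -0.714
d' = z(H) − z(FA) = 0.126 − (-0.714) = 0.840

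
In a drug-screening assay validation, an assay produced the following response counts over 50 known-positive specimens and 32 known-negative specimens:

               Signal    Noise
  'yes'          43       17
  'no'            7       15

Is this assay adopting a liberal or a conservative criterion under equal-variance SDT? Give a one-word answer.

z(H) = 1.080, z(FA) = 0.078
c = −½·(z(H) + z(FA)) = -0.579
c < 0 → liberal criterion (biased toward responding “yes”).

liberal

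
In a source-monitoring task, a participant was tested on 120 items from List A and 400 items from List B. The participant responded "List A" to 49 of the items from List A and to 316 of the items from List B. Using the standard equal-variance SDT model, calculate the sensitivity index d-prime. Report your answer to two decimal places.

d-prime = -1.04

H = 49/120 = 0.4083
FA = 316/400 = 0.7900
Φ⁻¹(0.4083) = -0.232, Φ⁻¹(0.7900) = 0.806
d' = z(H) − z(FA) = -0.232 − 0.806 = -1.038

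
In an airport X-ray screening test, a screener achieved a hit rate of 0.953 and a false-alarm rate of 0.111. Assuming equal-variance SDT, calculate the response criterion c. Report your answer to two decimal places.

c = -0.23

Φ⁻¹(H) = Φ⁻¹(0.953) = 1.6747
Φ⁻¹(FA) = Φ⁻¹(0.111) = -1.2212
c = −½·[z(H) + z(FA)] = −0.5 × (1.6747 + (-1.2212)) = -0.22675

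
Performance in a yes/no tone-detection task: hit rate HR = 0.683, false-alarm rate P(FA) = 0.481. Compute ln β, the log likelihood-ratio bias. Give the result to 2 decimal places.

z(H) = z(0.683) = 0.476
z(FA) = z(0.481) = -0.048
ln β = −½·[z(H)² − z(FA)²] = −0.5 × (0.227 − 0.002) = -0.1125

ln β = -0.11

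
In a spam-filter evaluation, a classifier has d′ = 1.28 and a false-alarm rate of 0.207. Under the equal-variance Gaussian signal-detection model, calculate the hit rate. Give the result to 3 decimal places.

z(false-alarm rate) = z(0.207) = -0.8169
z(H) = z(FA) + d' = -0.8169 + 1.28 = 0.4631
hit rate = Φ(0.4631) = 0.6784

hit rate = 0.678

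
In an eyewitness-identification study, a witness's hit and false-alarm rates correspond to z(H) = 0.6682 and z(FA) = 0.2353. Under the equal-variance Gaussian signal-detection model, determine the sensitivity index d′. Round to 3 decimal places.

d′ = 0.433

d' = z(H) − z(FA) = 0.6682 − 0.2353 = 0.4329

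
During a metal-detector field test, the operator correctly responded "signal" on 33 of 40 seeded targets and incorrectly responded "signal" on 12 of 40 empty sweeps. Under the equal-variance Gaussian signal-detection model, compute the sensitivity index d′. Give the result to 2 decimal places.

H = 33/40 = 0.8250
FA = 12/40 = 0.3000
z(H) = 0.9346
z(FA) = -0.5244
d' = z(H) − z(FA) = 0.9346 − (-0.5244) = 1.4590

d′ = 1.46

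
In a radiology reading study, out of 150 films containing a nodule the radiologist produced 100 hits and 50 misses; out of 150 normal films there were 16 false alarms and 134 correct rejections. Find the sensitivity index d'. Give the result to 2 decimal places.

H = 100/150 = 0.6667
FA = 16/150 = 0.1067
Φ⁻¹(H) = Φ⁻¹(0.6667) = 0.4308
Φ⁻¹(FA) = Φ⁻¹(0.1067) = -1.2443
d' = z(H) − z(FA) = 0.4308 − (-1.2443) = 1.6751

d' = 1.68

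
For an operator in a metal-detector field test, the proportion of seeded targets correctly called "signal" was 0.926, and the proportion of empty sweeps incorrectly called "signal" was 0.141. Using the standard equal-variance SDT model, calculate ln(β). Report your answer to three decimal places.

Φ⁻¹(H) = 1.4466
Φ⁻¹(FA) = -1.0758
ln β = −½·[z(H)² − z(FA)²] = −0.5 × (2.0927 − 1.1573) = -0.4677

ln β = -0.468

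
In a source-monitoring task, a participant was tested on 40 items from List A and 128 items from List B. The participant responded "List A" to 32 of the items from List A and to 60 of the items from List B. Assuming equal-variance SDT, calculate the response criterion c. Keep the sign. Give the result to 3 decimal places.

c = -0.382

H = 32/40 = 0.8000
FA = 60/128 = 0.4688
z(H) = z(0.8000) = 0.8416
z(FA) = z(0.4688) = -0.0783
c = −½·[z(H) + z(FA)] = −0.5 × (0.8416 + (-0.0783)) = -0.38165
c < 0: the participant has a liberal response bias.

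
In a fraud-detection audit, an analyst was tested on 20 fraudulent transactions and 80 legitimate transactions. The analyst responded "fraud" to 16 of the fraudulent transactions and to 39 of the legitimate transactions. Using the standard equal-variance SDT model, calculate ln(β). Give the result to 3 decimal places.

ln β = -0.354

H = 16/20 = 0.8000
FA = 39/80 = 0.4875
z(H) = 0.8416
z(FA) = -0.0313
ln β = −½·[z(H)² − z(FA)²] = −0.5 × (0.7083 − 0.0010) = -0.35365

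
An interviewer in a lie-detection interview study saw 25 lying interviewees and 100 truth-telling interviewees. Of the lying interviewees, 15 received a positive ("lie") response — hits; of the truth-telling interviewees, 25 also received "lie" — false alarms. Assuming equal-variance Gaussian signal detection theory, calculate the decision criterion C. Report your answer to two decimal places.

C = 0.21

H = 15/25 = 0.6000
FA = 25/100 = 0.2500
Φ⁻¹(H) = Φ⁻¹(0.6000) = 0.253
Φ⁻¹(FA) = Φ⁻¹(0.2500) = -0.674
c = −½·[z(H) + z(FA)] = −0.5 × (0.253 + (-0.674)) = 0.2105
c > 0: the interviewer has a conservative response bias.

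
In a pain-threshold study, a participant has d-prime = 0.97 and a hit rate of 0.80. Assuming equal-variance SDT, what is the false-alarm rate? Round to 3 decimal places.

false-alarm rate = 0.449

z(hit rate) = z(0.80) = 0.8416
z(FA) = z(H) − d' = 0.8416 − 0.97 = -0.1284
false-alarm rate = Φ(-0.1284) = 0.4489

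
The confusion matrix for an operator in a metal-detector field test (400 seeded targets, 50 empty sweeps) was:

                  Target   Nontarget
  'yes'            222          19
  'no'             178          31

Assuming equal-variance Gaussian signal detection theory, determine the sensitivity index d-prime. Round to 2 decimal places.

d-prime = 0.44

H = 222/400 = 0.5550
FA = 19/50 = 0.3800
z(H) = z(0.5550) = 0.138
z(FA) = z(0.3800) = -0.305
d' = z(H) − z(FA) = 0.138 − (-0.305) = 0.443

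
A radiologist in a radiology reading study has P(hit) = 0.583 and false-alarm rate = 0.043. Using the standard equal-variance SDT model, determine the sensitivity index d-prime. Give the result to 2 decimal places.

d-prime = 1.93

z(H) = 0.2096
z(FA) = -1.7169
d' = z(H) − z(FA) = 0.2096 − (-1.7169) = 1.9265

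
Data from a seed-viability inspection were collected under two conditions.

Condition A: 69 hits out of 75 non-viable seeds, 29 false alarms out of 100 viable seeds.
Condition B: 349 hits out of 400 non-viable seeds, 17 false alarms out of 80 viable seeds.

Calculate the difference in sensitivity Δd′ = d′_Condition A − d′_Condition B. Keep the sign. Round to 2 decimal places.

Condition A: z(0.9200) = 1.405, z(0.2900) = -0.553, d' = 1.958
Condition B: z(0.8725) = 1.138, z(0.2125) = -0.798, d' = 1.936
Δd' = d'_Condition A − d'_Condition B = 1.958 − 1.936 = 0.022
Condition A has the higher sensitivity.

Δd′ = 0.02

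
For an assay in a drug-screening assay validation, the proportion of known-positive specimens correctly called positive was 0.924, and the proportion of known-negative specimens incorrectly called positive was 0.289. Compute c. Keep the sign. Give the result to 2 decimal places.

c = -0.44

z(H) = 1.4325
z(FA) = -0.5563
c = −½·[z(H) + z(FA)] = −0.5 × (1.4325 + (-0.5563)) = -0.4381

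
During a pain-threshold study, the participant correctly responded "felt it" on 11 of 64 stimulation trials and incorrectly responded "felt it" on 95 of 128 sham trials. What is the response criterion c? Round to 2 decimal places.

c = 0.15

H = 11/64 = 0.1719
FA = 95/128 = 0.7422
z(H) = -0.9467
z(FA) = 0.6501
c = −½·[z(H) + z(FA)] = −0.5 × (-0.9467 + 0.6501) = 0.1483
c > 0: the participant has a conservative response bias.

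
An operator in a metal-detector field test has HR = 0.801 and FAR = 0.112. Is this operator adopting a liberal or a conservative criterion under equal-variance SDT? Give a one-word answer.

conservative

z(H) = 0.845, z(FA) = -1.216
c = −½·(z(H) + z(FA)) = 0.1855
c > 0 → conservative criterion (biased toward responding “no”).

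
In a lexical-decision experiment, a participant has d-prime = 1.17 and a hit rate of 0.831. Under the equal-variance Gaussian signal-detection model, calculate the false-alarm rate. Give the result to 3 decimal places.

false-alarm rate = 0.416

z(hit rate) = z(0.831) = 0.9581
z(FA) = z(H) − d' = 0.9581 − 1.17 = -0.2119
false-alarm rate = Φ(-0.2119) = 0.4161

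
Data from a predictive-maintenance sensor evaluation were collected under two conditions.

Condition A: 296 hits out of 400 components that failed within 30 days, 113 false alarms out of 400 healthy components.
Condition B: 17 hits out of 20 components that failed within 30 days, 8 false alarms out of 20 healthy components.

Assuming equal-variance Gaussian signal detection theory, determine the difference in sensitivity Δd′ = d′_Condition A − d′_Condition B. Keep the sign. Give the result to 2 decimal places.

Condition A: z(0.7400) = 0.643, z(0.2825) = -0.575, d' = 1.218
Condition B: z(0.8500) = 1.036, z(0.4000) = -0.253, d' = 1.289
Δd' = d'_Condition A − d'_Condition B = 1.218 − 1.289 = -0.071
Condition B has the higher sensitivity.

Δd′ = -0.07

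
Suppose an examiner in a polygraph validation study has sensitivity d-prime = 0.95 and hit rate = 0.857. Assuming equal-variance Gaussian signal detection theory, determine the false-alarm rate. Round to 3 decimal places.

z(hit rate) = z(0.857) = 1.0669
z(FA) = z(H) − d' = 1.0669 − 0.95 = 0.1169
false-alarm rate = Φ(0.1169) = 0.5465

false-alarm rate = 0.547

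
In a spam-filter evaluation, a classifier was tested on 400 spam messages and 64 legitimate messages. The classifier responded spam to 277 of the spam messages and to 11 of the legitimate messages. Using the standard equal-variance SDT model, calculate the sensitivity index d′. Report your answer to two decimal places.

d′ = 1.45

H = 277/400 = 0.6925
FA = 11/64 = 0.1719
z(0.6925) = 0.503, z(0.1719) = -0.947
d' = z(H) − z(FA) = 0.503 − (-0.947) = 1.450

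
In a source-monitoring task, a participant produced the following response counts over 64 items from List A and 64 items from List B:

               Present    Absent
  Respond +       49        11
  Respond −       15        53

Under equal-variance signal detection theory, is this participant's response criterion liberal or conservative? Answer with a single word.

conservative

z(H) = 0.725, z(FA) = -0.947
c = −½·(z(H) + z(FA)) = 0.111
c > 0 → conservative criterion (biased toward responding “no”).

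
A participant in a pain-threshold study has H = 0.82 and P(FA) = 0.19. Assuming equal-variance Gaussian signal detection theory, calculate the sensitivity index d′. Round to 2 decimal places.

d′ = 1.79

z(0.82) = 0.915, z(0.19) = -0.878
d' = z(H) − z(FA) = 0.915 − (-0.878) = 1.793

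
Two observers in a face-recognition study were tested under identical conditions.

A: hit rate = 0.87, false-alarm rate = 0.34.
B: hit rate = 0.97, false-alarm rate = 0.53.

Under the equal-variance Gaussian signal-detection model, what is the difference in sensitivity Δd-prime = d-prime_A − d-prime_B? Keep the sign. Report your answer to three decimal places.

A: z(0.87) = 1.1264, z(0.34) = -0.4125, d' = 1.5389
B: z(0.97) = 1.8808, z(0.53) = 0.0753, d' = 1.8055
Δd' = d'_A − d'_B = 1.5389 − 1.8055 = -0.2666
B has the higher sensitivity.

Δd-prime = -0.267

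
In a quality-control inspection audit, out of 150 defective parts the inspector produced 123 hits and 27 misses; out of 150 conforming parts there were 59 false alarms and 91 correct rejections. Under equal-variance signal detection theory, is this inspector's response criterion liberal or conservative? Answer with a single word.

z(H) = 0.915, z(FA) = -0.271
c = −½·(z(H) + z(FA)) = -0.322
c < 0 → liberal criterion (biased toward responding “yes”).

liberal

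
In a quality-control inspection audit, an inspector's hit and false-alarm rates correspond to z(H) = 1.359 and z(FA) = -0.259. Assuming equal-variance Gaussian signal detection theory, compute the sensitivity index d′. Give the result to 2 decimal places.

d′ = 1.62

d' = z(H) − z(FA) = 1.359 − (-0.259) = 1.618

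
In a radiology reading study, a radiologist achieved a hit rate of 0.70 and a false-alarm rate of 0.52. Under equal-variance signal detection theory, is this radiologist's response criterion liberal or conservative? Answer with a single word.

liberal

z(H) = 0.524, z(FA) = 0.050
c = −½·(z(H) + z(FA)) = -0.287
c < 0 → liberal criterion (biased toward responding “yes”).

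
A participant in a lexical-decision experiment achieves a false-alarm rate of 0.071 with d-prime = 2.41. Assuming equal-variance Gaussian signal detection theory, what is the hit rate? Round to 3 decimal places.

z(false-alarm rate) = z(0.071) = -1.4684
z(H) = z(FA) + d' = -1.4684 + 2.41 = 0.9416
hit rate = Φ(0.9416) = 0.8268

hit rate = 0.827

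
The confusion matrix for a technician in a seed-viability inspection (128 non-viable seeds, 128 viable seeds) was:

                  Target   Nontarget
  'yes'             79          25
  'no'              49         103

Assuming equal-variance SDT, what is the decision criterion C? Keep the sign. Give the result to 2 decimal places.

H = 79/128 = 0.6172
FA = 25/128 = 0.1953
z(H) = z(0.6172) = 0.2981
z(FA) = z(0.1953) = -0.8585
c = −½·[z(H) + z(FA)] = −0.5 × (0.2981 + (-0.8585)) = 0.2802

C = 0.28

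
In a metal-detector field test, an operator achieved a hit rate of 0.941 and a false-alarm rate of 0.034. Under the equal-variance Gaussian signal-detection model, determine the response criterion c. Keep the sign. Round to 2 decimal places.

c = 0.13

z(H) = z(0.941) = 1.5632
z(FA) = z(0.034) = -1.8250
c = −½·[z(H) + z(FA)] = −0.5 × (1.5632 + (-1.8250)) = 0.1309
c > 0: the operator has a conservative response bias.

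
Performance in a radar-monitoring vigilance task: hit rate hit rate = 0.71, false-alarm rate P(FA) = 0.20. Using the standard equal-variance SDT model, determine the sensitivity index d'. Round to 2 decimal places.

d' = 1.40

z(0.71) = 0.5534, z(0.20) = -0.8416
d' = z(H) − z(FA) = 0.5534 − (-0.8416) = 1.3950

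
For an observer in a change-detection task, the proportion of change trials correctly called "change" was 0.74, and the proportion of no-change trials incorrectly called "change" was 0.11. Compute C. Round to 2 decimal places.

Φ⁻¹(H) = Φ⁻¹(0.74) = 0.643
Φ⁻¹(FA) = Φ⁻¹(0.11) = -1.227
c = −½·[z(H) + z(FA)] = −0.5 × (0.643 + (-1.227)) = 0.292
c > 0: the observer has a conservative response bias.

C = 0.29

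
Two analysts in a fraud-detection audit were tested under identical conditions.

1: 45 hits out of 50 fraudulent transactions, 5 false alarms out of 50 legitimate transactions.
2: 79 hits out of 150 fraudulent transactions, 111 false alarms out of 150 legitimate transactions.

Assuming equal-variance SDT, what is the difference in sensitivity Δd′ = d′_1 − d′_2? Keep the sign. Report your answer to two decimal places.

Δd′ = 3.14

1: z(0.9000) = 1.282, z(0.1000) = -1.282, d' = 2.564
2: z(0.5267) = 0.067, z(0.7400) = 0.643, d' = -0.576
Δd' = d'_1 − d'_2 = 2.564 − (-0.576) = 3.140
1 has the higher sensitivity.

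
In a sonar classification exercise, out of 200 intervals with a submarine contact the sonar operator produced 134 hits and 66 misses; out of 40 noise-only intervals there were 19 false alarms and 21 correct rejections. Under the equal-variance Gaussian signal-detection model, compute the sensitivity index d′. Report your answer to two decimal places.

d′ = 0.50

H = 134/200 = 0.6700
FA = 19/40 = 0.4750
z(0.6700) = 0.440, z(0.4750) = -0.063
d' = z(H) − z(FA) = 0.440 − (-0.063) = 0.503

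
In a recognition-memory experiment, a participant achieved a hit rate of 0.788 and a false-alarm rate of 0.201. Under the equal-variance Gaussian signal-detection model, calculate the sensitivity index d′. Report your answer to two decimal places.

z(0.788) = 0.800, z(0.201) = -0.838
d' = z(H) − z(FA) = 0.800 − (-0.838) = 1.638

d′ = 1.64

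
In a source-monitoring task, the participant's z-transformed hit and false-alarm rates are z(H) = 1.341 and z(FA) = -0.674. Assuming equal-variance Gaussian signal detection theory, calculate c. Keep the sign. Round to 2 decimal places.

c = -0.33

c = −½·[z(H) + z(FA)] = −½·(1.341 + (-0.674)) = -0.3335
c < 0: the participant has a liberal response bias.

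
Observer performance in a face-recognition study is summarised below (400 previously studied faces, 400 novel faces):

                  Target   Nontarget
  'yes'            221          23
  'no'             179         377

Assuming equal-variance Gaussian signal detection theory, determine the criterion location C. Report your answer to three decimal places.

H = 221/400 = 0.5525
FA = 23/400 = 0.0575
z(H) = z(0.5525) = 0.1320
z(FA) = z(0.0575) = -1.5761
c = −½·[z(H) + z(FA)] = −0.5 × (0.1320 + (-1.5761)) = 0.72205

C = 0.722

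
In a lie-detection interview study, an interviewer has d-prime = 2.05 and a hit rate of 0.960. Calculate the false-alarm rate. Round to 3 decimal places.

z(hit rate) = z(0.960) = 1.7507
z(FA) = z(H) − d' = 1.7507 − 2.05 = -0.2993
false-alarm rate = Φ(-0.2993) = 0.3824

false-alarm rate = 0.382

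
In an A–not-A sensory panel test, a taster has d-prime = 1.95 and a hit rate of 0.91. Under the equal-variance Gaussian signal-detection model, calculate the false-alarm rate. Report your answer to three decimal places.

z(hit rate) = z(0.91) = 1.3408
z(FA) = z(H) − d' = 1.3408 − 1.95 = -0.6092
false-alarm rate = Φ(-0.6092) = 0.2712

false-alarm rate = 0.271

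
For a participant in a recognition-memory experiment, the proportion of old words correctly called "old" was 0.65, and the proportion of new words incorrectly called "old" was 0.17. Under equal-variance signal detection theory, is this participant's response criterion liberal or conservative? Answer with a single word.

conservative

z(H) = 0.385, z(FA) = -0.954
c = −½·(z(H) + z(FA)) = 0.2845
c > 0 → conservative criterion (biased toward responding “no”).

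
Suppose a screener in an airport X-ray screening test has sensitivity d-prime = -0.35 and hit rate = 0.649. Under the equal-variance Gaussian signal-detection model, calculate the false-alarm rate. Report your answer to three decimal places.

z(hit rate) = z(0.649) = 0.3826
z(FA) = z(H) − d' = 0.3826 − (-0.35) = 0.7326
false-alarm rate = Φ(0.7326) = 0.7681

false-alarm rate = 0.768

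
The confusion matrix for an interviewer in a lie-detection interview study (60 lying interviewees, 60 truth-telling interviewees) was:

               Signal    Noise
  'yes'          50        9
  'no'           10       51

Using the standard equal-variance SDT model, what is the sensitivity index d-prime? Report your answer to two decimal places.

d-prime = 2.00

H = 50/60 = 0.8333
FA = 9/60 = 0.1500
z(0.8333) = 0.9673, z(0.1500) = -1.0364
d' = z(H) − z(FA) = 0.9673 − (-1.0364) = 2.0037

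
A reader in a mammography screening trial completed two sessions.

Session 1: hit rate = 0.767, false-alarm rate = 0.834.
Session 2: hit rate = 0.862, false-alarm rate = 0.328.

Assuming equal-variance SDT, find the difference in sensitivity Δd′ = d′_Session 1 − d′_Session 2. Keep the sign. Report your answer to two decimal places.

Δd′ = -1.78

Session 1: z(0.767) = 0.729, z(0.834) = 0.970, d' = -0.241
Session 2: z(0.862) = 1.089, z(0.328) = -0.445, d' = 1.534
Δd' = d'_Session 1 − d'_Session 2 = -0.241 − 1.534 = -1.775
Session 2 has the higher sensitivity.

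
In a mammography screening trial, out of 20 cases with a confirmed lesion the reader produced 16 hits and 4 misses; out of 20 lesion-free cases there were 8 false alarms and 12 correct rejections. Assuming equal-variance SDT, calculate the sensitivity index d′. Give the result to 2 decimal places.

H = 16/20 = 0.8000
FA = 8/20 = 0.4000
z(H) = z(0.8000) = 0.8416
z(FA) = z(0.4000) = -0.2533
d' = z(H) − z(FA) = 0.8416 − (-0.2533) = 1.0949

d′ = 1.09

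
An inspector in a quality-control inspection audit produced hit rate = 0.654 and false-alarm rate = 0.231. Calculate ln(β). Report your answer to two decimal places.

ln β = 0.19

z(H) = z(0.654) = 0.396
z(FA) = z(0.231) = -0.736
ln β = −½·[z(H)² − z(FA)²] = −0.5 × (0.157 − 0.542) = 0.1925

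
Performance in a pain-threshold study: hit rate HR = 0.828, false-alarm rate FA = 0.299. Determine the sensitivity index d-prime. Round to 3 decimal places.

z(0.828) = 0.9463, z(0.299) = -0.5273
d' = z(H) − z(FA) = 0.9463 − (-0.5273) = 1.4736

d-prime = 1.474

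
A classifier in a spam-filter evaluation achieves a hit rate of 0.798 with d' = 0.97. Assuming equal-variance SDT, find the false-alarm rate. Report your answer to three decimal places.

z(hit rate) = z(0.798) = 0.8345
z(FA) = z(H) − d' = 0.8345 − 0.97 = -0.1355
false-alarm rate = Φ(-0.1355) = 0.4461

false-alarm rate = 0.446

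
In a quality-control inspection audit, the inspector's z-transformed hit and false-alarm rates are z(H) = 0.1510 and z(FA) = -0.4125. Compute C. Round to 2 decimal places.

c = −½·[z(H) + z(FA)] = −½·(0.1510 + (-0.4125)) = 0.13075
c > 0: the inspector has a conservative response bias.

C = 0.13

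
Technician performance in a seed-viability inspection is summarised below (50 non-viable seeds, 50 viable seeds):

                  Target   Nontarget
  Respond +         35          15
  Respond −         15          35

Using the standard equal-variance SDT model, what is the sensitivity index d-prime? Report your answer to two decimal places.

d-prime = 1.05

H = 35/50 = 0.7000
FA = 15/50 = 0.3000
z(0.7000) = 0.5244, z(0.3000) = -0.5244
d' = z(H) − z(FA) = 0.5244 − (-0.5244) = 1.0488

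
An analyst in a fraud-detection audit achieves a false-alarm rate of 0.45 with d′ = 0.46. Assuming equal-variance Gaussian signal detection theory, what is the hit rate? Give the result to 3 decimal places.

hit rate = 0.631

z(false-alarm rate) = z(0.45) = -0.1257
z(H) = z(FA) + d' = -0.1257 + 0.46 = 0.3343
hit rate = Φ(0.3343) = 0.6309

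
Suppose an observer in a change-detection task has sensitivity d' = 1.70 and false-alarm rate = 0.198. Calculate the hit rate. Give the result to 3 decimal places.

hit rate = 0.803

z(false-alarm rate) = z(0.198) = -0.8488
z(H) = z(FA) + d' = -0.8488 + 1.70 = 0.8512
hit rate = Φ(0.8512) = 0.8027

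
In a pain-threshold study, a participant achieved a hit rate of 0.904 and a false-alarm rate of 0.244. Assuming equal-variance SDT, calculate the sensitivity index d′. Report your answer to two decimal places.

d′ = 2.00

z(H) = z(0.904) = 1.305
z(FA) = z(0.244) = -0.693
d' = z(H) − z(FA) = 1.305 − (-0.693) = 1.998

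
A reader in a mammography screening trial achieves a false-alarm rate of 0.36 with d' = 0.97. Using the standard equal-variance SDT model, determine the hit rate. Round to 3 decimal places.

z(false-alarm rate) = z(0.36) = -0.3585
z(H) = z(FA) + d' = -0.3585 + 0.97 = 0.6115
hit rate = Φ(0.6115) = 0.7296

hit rate = 0.730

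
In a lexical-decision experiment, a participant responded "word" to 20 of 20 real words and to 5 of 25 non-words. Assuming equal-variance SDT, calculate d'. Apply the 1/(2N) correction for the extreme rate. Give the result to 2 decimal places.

d' = 2.80

The hit rate is 20/20 = 1, so apply the 1/(2N) correction: H → 1 − 1/(2·20) = 0.97500.
z(H) = z(0.97500) = 1.960
z(FA) = z(0.20000) = -0.842
d' = 1.960 − (-0.842) = 2.802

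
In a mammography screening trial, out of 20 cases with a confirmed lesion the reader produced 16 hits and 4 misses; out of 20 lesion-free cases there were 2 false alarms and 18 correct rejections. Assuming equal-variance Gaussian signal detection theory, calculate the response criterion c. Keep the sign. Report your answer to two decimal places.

H = 16/20 = 0.8000
FA = 2/20 = 0.1000
Φ⁻¹(0.8000) = 0.8416, Φ⁻¹(0.1000) = -1.2816
c = −½·[z(H) + z(FA)] = −0.5 × (0.8416 + (-1.2816)) = 0.2200
c > 0: the reader has a conservative response bias.

c = 0.22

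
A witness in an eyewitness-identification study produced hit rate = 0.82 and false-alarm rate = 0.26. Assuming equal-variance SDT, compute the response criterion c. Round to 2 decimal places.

z(0.82) = 0.915, z(0.26) = -0.643
c = −½·[z(H) + z(FA)] = −0.5 × (0.915 + (-0.643)) = -0.136

c = -0.14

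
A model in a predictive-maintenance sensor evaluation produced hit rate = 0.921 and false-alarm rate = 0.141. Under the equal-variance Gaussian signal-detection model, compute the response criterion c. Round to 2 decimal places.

z(H) = 1.412
z(FA) = -1.076
c = −½·[z(H) + z(FA)] = −0.5 × (1.412 + (-1.076)) = -0.168
c < 0: the model has a liberal response bias.

c = -0.17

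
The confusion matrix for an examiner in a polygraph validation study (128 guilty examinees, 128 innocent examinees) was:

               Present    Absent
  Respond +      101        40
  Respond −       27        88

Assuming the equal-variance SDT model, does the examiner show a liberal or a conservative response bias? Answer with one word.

z(H) = 0.803, z(FA) = -0.489
c = −½·(z(H) + z(FA)) = -0.157
c < 0 → liberal criterion (biased toward responding “yes”).

liberal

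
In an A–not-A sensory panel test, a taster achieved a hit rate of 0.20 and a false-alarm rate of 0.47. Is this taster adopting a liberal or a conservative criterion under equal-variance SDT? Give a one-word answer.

conservative

z(H) = -0.842, z(FA) = -0.075
c = −½·(z(H) + z(FA)) = 0.4585
c > 0 → conservative criterion (biased toward responding “no”).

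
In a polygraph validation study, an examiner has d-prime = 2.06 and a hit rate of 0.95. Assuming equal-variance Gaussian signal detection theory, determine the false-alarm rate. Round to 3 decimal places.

z(hit rate) = z(0.95) = 1.6449
z(FA) = z(H) − d' = 1.6449 − 2.06 = -0.4151
false-alarm rate = Φ(-0.4151) = 0.3390

false-alarm rate = 0.339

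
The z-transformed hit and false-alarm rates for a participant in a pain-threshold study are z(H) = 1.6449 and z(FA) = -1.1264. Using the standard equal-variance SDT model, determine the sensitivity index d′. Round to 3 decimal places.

d' = z(H) − z(FA) = 1.6449 − (-1.1264) = 2.7713

d′ = 2.771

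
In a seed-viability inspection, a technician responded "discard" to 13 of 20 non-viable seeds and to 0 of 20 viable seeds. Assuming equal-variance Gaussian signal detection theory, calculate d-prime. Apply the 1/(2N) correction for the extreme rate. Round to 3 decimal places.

The false-alarm rate is 0/20 = 0, so apply the 1/(2N) correction: FA → 1/(2·20) = 0.02500.
z(H) = z(0.65000) = 0.3853
z(FA) = z(0.02500) = -1.9600
d' = 0.3853 − (-1.9600) = 2.3453

d-prime = 2.345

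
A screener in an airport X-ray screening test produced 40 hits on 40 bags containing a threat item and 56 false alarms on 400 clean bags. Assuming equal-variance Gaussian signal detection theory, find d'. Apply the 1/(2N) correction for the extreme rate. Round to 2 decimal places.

d' = 3.32

The hit rate is 40/40 = 1, so apply the 1/(2N) correction: H → 1 − 1/(2·40) = 0.98750.
z(H) = z(0.98750) = 2.241
z(FA) = z(0.14000) = -1.080
d' = 2.241 − (-1.080) = 3.321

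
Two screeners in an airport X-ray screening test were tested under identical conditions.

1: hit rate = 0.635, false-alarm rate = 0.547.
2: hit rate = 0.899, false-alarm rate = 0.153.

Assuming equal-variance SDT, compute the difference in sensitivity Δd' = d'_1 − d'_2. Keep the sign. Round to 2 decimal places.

Δd' = -2.07

1: z(0.635) = 0.345, z(0.547) = 0.118, d' = 0.227
2: z(0.899) = 1.276, z(0.153) = -1.024, d' = 2.300
Δd' = d'_1 − d'_2 = 0.227 − 2.300 = -2.073
2 has the higher sensitivity.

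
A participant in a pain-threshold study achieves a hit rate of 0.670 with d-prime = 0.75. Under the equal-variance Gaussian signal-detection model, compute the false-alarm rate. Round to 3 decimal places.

false-alarm rate = 0.378

z(hit rate) = z(0.670) = 0.4399
z(FA) = z(H) − d' = 0.4399 − 0.75 = -0.3101
false-alarm rate = Φ(-0.3101) = 0.3782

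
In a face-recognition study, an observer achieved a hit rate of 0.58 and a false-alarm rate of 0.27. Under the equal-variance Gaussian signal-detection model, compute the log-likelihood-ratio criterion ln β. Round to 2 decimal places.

ln β = 0.17

z(H) = 0.202
z(FA) = -0.613
ln β = −½·[z(H)² − z(FA)²] = −0.5 × (0.041 − 0.376) = 0.1675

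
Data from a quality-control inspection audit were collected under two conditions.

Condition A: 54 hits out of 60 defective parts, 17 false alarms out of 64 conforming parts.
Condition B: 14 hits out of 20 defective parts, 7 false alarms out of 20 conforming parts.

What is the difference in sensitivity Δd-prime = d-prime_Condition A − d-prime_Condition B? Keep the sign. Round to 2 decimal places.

Condition A: z(0.9000) = 1.282, z(0.2656) = -0.626, d' = 1.908
Condition B: z(0.7000) = 0.524, z(0.3500) = -0.385, d' = 0.909
Δd' = d'_Condition A − d'_Condition B = 1.908 − 0.909 = 0.999
Condition A has the higher sensitivity.

Δd-prime = 1.00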